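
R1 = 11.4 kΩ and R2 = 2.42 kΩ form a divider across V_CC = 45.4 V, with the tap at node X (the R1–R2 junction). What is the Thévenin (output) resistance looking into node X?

Looking into X with the source shorted: R_th = R1·R2/(R1+R2) = 11.40 × 2.42/13.82 = 1.996 kΩ.

R_th ≈ 2.00 kΩ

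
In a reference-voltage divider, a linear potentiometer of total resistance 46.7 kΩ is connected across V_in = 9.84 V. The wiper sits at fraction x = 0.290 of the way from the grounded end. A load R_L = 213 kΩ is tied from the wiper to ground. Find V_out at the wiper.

V_out ≈ 2.73 V

The pot divides into 33.16 kΩ above the wiper and 13.54 kΩ below.
R_L loads the lower segment: effective lower R = 12.73 kΩ.
Loaded-divider output: V_out = 9.84 × 0.2775 = 2.730 V.
(Unloaded: V_out = x·V_in = 2.85 V.)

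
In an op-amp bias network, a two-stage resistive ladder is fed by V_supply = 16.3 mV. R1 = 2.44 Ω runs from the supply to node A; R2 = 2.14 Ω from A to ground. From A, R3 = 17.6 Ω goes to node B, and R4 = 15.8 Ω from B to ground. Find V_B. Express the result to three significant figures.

V_B ≈ 3.48 mV

The second stage (R3 + R4 = 33.40 Ω) loads node A in parallel with R2.
Effective lower resistance at A: R2 ‖ 33.40 = 2.011 Ω.
So V_A = 16.3 × 0.4518 = 7.365 mV.
V_B = V_A × 0.4731 = 3.484 mV.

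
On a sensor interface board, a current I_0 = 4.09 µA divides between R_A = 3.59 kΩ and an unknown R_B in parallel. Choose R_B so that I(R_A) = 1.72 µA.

Two-branch current divider: I_A = I_0 · R_B/(R_A + R_B).
1.72/4.09 = R_B/(R_A + R_B) → R_B = R_A · (0.4205)/(1 − 0.4205) = 3.59 × 0.7257 = 2.605 kΩ.

R_B ≈ 2.61 kΩ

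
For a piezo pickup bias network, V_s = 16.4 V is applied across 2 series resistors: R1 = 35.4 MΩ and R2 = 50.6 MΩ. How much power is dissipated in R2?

P ≈ 1.84 µW

The common current is I = 16.4/86.00 = 0.1907 µA.
V(R2) = I·R = 9.649 V; P = V·I = 9.649 × 0.1907 = 1.840 µW.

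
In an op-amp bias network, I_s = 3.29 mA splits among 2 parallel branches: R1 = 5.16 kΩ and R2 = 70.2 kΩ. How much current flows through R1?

I ≈ 3.06 mA

With just two branches, the current splits inversely with resistance.
So I = 3.29 × 70.2/75.36 = 3.065 mA.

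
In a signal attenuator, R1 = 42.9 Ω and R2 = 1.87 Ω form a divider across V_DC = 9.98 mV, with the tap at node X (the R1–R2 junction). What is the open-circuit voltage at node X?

V_th ≈ 0.417 mV

V_th is the unloaded tap voltage: V_DC · R2/(R1+R2) = 9.98 × 0.04177 = 0.4169 mV.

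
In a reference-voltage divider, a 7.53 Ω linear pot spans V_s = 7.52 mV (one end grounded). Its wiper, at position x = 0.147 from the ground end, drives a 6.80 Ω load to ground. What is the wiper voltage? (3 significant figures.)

V_out ≈ 0.971 mV

Split the track: R_lower = x·R_p = 1.107 Ω, R_upper = (1−x)·R_p = 6.423 Ω.
Lower segment in parallel with the load: 1.107 ‖ 6.80 = 0.9520 Ω.
Loaded-divider output: V_out = 7.52 × 0.1291 = 0.9707 mV.
(Unloaded: V_out = x·V_s = 1.11 mV.)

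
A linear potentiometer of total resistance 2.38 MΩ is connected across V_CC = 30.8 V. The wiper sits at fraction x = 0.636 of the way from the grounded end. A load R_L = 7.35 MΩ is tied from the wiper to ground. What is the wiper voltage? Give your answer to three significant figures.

Lower segment x·R_p = 1.514 MΩ; upper segment (1−x)·R_p = 0.8663 MΩ.
R_L loads the lower segment: effective lower R = 1.255 MΩ.
Then V_out = V_CC · 1.255/(0.8663 + 1.255) = 18.22 V.
(Unloaded: V_out = x·V_CC = 19.6 V.)

V_out ≈ 18.2 V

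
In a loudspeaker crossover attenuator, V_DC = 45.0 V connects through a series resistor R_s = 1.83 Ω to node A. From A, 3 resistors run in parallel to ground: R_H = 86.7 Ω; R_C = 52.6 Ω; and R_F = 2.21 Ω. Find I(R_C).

I ≈ 0.454 A

Parallel bank: R_p = 1/(1/86.7 + 1/52.6 + 1/2.21) = 2.070 Ω.
V_A = 45.0 × 2.070/3.900 = 23.89 V.
Branch current I = V_A/R_C = 23.89/52.6 = 0.4541 A.
(Check via current divider: I_total = 11.54 A; share G_k/ΣG = 0.03936 → same result.)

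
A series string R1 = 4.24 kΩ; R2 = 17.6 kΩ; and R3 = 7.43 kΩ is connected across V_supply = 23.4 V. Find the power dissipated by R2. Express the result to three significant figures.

ΣR = 29.27 kΩ → I = 23.4/29.27 = 0.7995 mA.
P(R2) = I²·R2 = (0.7995)² × 17.6 = 11.25 mW.

P ≈ 11.2 mW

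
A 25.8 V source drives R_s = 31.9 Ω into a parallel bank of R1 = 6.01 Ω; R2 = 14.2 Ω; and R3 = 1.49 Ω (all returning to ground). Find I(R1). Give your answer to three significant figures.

I ≈ 0.143 A

Equivalent of the parallel group: R_p = 1.101 Ω.
V_A by voltage divider: V_A = 25.8 × 1.101/(31.9 + 1.101) = 0.8610 V.
Branch current I = V_A/R1 = 0.8610/6.01 = 0.1433 A.
(Check via current divider: I_total = 0.7818 A; share G_k/ΣG = 0.1833 → same result.)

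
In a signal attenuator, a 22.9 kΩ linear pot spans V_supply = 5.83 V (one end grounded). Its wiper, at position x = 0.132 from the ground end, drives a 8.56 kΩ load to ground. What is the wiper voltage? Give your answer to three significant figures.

Split the track: R_lower = x·R_p = 3.023 kΩ, R_upper = (1−x)·R_p = 19.88 kΩ.
Lower segment in parallel with the load: 3.023 ‖ 8.56 = 2.234 kΩ.
Loaded-divider output: V_out = 5.83 × 0.1010 = 0.5890 V.

V_out ≈ 0.589 V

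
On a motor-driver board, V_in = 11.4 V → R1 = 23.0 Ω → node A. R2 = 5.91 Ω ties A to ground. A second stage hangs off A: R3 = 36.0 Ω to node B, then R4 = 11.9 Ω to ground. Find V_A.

Looking into the second stage from A: R3 + R4 = 47.90 Ω appears in parallel with R2.
Effective lower resistance at A: R2 ‖ 47.90 = 5.261 Ω.
First divider: V_A = V_in · 5.261/(23.0 + 5.261) = 2.122 V.

V_A ≈ 2.12 V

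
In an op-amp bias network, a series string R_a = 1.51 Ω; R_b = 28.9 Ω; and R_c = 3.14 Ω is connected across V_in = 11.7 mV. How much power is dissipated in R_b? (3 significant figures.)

P ≈ 3.51 µW

The common current is I = 11.7/33.55 = 0.3487 mA.
V(R_b) = I·R = 10.08 mV; P = V·I = 10.08 × 0.3487 = 3.515 µW.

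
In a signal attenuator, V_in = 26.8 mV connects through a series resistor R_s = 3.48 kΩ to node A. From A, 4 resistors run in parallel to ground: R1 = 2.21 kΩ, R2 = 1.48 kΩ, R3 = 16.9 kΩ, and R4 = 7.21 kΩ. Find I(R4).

Parallel bank: R_p = 1/(1/2.21 + 1/1.48 + 1/16.9 + 1/7.21) = 0.7541 kΩ.
Node voltage V_A = V_in · R_p/(R_s + R_p) = 26.8 × 0.1781 = 4.773 mV.
I(R4) = V_A / R4 = 4.773/7.21 = 0.6620 µA.

I ≈ 0.662 µA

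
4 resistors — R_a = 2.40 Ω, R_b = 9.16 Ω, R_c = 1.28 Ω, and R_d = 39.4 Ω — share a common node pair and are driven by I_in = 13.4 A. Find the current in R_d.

I ≈ 0.255 A

Conductances: ΣG = 1/2.40 + 1/9.16 + 1/1.28 + 1/39.4 = 1.332 (1/Ω).
R_d takes the fraction G_k/ΣG = 0.02538/1.332 = 0.01905, so I = 13.4 × 0.01905 = 0.2552 A.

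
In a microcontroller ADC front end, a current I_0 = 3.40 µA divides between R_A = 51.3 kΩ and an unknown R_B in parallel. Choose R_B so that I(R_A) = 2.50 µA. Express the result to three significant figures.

R_B ≈ 143 kΩ

Two-branch current divider: I_A = I_0 · R_B/(R_A + R_B).
2.50/3.40 = R_B/(R_A + R_B) → R_B = R_A · (0.7353)/(1 − 0.7353) = 51.3 × 2.778 = 142.5 kΩ.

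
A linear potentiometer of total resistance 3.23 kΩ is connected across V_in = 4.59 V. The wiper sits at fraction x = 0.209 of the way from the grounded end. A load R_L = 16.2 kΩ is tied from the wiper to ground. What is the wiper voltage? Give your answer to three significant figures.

V_out ≈ 0.929 V

The pot divides into 2.555 kΩ above the wiper and 0.6751 kΩ below.
Lower segment in parallel with the load: 0.6751 ‖ 16.2 = 0.6481 kΩ.
V_out = 4.59 × 0.6481/(2.555 + 0.6481) = 0.9287 V.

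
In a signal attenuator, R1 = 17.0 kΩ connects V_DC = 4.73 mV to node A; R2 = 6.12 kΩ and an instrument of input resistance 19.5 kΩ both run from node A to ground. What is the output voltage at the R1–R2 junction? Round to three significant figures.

First combine the lower leg with the load: R2 ‖ R_L = 4.658 kΩ.
Then V_out = V_DC · R2'/(R1 + R2') = 4.73 × 4.658/21.66 = 1.017 mV.

V_out ≈ 1.02 mV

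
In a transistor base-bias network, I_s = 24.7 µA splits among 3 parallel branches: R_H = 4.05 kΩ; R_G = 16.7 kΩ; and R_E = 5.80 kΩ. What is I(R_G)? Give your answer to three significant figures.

I ≈ 3.09 µA

Total conductance ΣG = 1/4.05 + 1/16.7 + 1/5.80 = 0.4792 (units of 1/kΩ).
Current divider: I(R_G) = I_s · G_k/ΣG = 24.7 × (0.05988/0.4792) = 24.7 × 0.1250 = 3.086 µA.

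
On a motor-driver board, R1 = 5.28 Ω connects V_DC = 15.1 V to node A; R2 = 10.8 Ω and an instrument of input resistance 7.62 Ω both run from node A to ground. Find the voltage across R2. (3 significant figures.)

The load sits in parallel with R2, giving an effective lower resistance R2' = R2·R_L/(R2+R_L) = 4.468 Ω.
Voltage divider with the loaded lower leg: V_out = 15.1 × 4.468/(5.28 + 4.468) = 15.1 × 0.4583 = 6.921 V.
(Unloaded it would be 10.1 V; the load pulls it down.)

V_out ≈ 6.92 V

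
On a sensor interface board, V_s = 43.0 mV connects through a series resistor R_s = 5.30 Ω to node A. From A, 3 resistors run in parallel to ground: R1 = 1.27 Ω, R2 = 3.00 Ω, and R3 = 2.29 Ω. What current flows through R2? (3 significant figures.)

Combine the parallel branches: R_p = (1/1.27 + 1/3.00 + 1/2.29)⁻¹ = 0.6421 Ω.
V_A by voltage divider: V_A = 43.0 × 0.6421/(5.30 + 0.6421) = 4.646 mV.
Branch current I = V_A/R2 = 4.646/3.00 = 1.549 mA.

I ≈ 1.55 mA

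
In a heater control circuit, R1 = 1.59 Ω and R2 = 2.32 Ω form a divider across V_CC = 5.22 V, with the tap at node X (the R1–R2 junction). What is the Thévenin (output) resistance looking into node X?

R_th ≈ 0.943 Ω

With V_CC suppressed (replaced by a short), R_th = R1 ‖ R2 = (1.590 × 2.32)/(1.590 + 2.32) = 0.9434 Ω.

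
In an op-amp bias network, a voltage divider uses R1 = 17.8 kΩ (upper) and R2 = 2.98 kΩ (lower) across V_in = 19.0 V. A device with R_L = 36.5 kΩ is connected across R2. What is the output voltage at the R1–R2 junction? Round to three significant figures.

R2 ‖ R_L = (2.98 × 36.5)/(2.98 + 36.5) = 2.755 kΩ.
Voltage divider with the loaded lower leg: V_out = 19.0 × 2.755/(17.8 + 2.755) = 19.0 × 0.1340 = 2.547 V.

V_out ≈ 2.55 V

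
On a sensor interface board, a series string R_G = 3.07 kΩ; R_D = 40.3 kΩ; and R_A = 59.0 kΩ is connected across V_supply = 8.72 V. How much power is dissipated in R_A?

Series current I = V_supply/ΣR = 8.72/102.4 = 0.08518 mA.
P = I²R = 0.007256 × 59.0 = 0.4281 mW.

P ≈ 0.428 mW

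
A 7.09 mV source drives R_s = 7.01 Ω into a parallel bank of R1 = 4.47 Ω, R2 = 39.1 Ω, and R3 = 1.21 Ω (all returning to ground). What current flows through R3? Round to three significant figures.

Equivalent of the parallel group: R_p = 0.9296 Ω.
V_A = 7.09 × 0.9296/7.940 = 0.8301 mV.
Branch current I = V_A/R3 = 0.8301/1.21 = 0.6861 mA.
(Check via current divider: I_total = 0.8930 mA; share G_k/ΣG = 0.7683 → same result.)

I ≈ 0.686 mA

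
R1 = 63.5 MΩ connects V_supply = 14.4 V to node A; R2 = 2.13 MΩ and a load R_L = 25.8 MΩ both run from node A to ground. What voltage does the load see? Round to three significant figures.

V_out ≈ 0.433 V

The load sits in parallel with R2, giving an effective lower resistance R2' = R2·R_L/(R2+R_L) = 1.968 MΩ.
Now apply the divider: V_out = 14.4 × 0.03005 = 0.4328 V.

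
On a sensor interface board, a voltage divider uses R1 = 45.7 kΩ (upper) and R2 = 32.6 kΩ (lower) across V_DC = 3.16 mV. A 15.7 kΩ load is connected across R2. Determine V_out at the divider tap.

The load sits in parallel with R2, giving an effective lower resistance R2' = R2·R_L/(R2+R_L) = 10.60 kΩ.
Voltage divider with the loaded lower leg: V_out = 3.16 × 10.60/(45.7 + 10.60) = 3.16 × 0.1882 = 0.5948 mV.
(Unloaded it would be 1.32 mV; the load pulls it down.)

V_out ≈ 0.595 mV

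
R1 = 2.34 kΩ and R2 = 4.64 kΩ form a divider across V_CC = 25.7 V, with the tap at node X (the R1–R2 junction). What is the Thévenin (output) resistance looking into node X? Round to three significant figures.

Zeroing V_CC shorts the top of R1 to ground, so R_th = R1 ‖ R2 = 1.556 kΩ.

R_th ≈ 1.56 kΩ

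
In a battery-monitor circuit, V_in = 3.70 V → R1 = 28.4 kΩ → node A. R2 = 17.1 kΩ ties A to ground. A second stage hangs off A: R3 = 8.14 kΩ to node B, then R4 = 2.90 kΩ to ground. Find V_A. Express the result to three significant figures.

V_A ≈ 0.707 V

Node A sees R2 in parallel with the series input of stage 2, R3 + R4 = 11.04 kΩ.
R2 ‖ (R3+R4) = 6.709 kΩ.
First divider: V_A = V_in · 6.709/(28.4 + 6.709) = 0.7070 V.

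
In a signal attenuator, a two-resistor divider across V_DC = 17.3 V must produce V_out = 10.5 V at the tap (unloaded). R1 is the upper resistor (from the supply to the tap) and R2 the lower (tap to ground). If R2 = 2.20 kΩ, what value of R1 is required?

R1 ≈ 1.42 kΩ

V_out/V_DC = R2/(R1+R2) = 0.6069.
So R1 = R2 · (V_DC/V_out − 1) = 2.20 × (17.3/10.5 − 1) = 2.20 × 0.6476 = 1.425 kΩ.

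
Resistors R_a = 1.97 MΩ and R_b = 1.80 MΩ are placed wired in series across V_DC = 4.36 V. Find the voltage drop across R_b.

ΣR = 1.97 + 1.80 = 3.770 MΩ.
Voltage divider: V = V_DC · (1.800 / 3.770) = 4.36 × 0.4775 = 2.082 V.

V ≈ 2.08 V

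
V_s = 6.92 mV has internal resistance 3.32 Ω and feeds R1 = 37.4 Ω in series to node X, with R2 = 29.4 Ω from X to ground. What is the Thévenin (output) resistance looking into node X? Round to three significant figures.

R1' = 3.32 + 37.4 = 40.72 Ω (source resistance + R1).
With V_s suppressed (replaced by a short), R_th = R1' ‖ R2 = (40.72 × 29.4)/(40.72 + 29.4) = 17.07 Ω.

R_th ≈ 17.1 Ω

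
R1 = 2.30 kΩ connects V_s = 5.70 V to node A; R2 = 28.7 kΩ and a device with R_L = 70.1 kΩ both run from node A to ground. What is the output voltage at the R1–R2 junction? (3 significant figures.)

V_out ≈ 5.12 V

First combine the lower leg with the load: R2 ‖ R_L = 20.36 kΩ.
Then V_out = V_s · R2'/(R1 + R2') = 5.70 × 20.36/22.66 = 5.122 V.
(Unloaded it would be 5.28 V; the load pulls it down.)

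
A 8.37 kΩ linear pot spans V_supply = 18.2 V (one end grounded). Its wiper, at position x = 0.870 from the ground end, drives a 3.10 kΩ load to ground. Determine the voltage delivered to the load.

V_out ≈ 12.1 V

The pot divides into 1.088 kΩ above the wiper and 7.282 kΩ below.
Lower segment in parallel with the load: 7.282 ‖ 3.10 = 2.174 kΩ.
V_out = 18.2 × 2.174/(1.088 + 2.174) = 12.13 V.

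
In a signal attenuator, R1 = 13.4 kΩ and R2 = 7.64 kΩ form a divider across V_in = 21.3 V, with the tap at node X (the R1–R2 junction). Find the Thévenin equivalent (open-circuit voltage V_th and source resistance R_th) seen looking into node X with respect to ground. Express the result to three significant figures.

V_th is the unloaded tap voltage: V_in · R2/(R1+R2) = 21.3 × 0.3631 = 7.734 V.
Zeroing V_in shorts the top of R1 to ground, so R_th = R1 ‖ R2 = 4.866 kΩ.

V_th ≈ 7.73 V, R_th ≈ 4.87 kΩ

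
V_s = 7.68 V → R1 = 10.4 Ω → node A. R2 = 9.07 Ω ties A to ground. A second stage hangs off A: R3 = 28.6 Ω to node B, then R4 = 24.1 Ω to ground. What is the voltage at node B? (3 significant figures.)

Looking into the second stage from A: R3 + R4 = 52.70 Ω appears in parallel with R2.
R2 ‖ (R3+R4) = 7.738 Ω.
So V_A = 7.68 × 0.4266 = 3.276 V.
Stage 2 is unloaded, so V_B = V_A · R4/(R3+R4) = 3.276 × 24.1/52.70 = 1.498 V.

V_B ≈ 1.50 V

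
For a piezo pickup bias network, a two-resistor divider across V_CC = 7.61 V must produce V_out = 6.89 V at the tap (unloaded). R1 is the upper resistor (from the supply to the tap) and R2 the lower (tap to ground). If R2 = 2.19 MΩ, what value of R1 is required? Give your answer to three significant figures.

R1 ≈ 0.229 MΩ

V_out/V_CC = R2/(R1+R2) = 0.9054.
Rearranging, R1 = R2·(1−k)/k = 2.19 × 0.1045 = 0.2289 MΩ.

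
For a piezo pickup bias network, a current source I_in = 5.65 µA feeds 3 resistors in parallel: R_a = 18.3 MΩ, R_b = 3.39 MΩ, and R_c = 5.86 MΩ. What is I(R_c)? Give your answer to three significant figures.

I ≈ 1.85 µA

Total conductance ΣG = 1/18.3 + 1/3.39 + 1/5.86 = 0.5203 (units of 1/MΩ).
By the current-divider rule, I = I_in · G_k/ΣG = 5.65 × 0.3280 = 1.853 µA.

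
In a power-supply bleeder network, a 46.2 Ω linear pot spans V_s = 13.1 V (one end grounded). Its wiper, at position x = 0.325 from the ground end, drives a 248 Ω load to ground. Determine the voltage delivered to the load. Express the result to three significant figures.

Lower segment x·R_p = 15.02 Ω; upper segment (1−x)·R_p = 31.19 Ω.
(x·R_p) ‖ R_L = 14.16 Ω.
V_out = 13.1 × 14.16/(31.19 + 14.16) = 4.090 V.
(Unloaded: V_out = x·V_s = 4.26 V.)

V_out ≈ 4.09 V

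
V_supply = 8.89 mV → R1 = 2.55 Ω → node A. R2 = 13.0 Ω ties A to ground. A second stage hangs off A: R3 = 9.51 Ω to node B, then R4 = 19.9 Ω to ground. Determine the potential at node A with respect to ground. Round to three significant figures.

V_A ≈ 6.93 mV

The second stage (R3 + R4 = 29.41 Ω) loads node A in parallel with R2.
R2 ‖ (R3+R4) = 9.015 Ω.
V_A = 8.89 × 9.015/(2.55 + 9.015) = 6.930 mV.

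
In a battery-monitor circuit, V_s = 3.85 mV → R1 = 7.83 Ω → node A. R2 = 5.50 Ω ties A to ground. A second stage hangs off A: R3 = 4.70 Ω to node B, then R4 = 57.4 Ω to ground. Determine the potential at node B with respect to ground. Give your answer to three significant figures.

The second stage (R3 + R4 = 62.10 Ω) loads node A in parallel with R2.
Effective lower resistance at A: R2 ‖ 62.10 = 5.053 Ω.
First divider: V_A = V_s · 5.053/(7.83 + 5.053) = 1.510 mV.
Then the unloaded second divider: V_B = V_A × R4/(R3+R4) = 1.510 × 0.9243 = 1.396 mV.

V_B ≈ 1.40 mV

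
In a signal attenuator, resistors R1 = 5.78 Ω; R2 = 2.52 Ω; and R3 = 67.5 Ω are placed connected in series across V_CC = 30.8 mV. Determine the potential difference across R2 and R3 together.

V ≈ 28.5 mV

Series total: ΣR = 5.78 + 2.52 + 67.5 = 75.80 Ω.
R_{R2..R3} = 2.52 + 67.5 = 70.02 Ω.
By the voltage-divider rule, V = 30.8 × 70.02/75.80 = 28.45 mV.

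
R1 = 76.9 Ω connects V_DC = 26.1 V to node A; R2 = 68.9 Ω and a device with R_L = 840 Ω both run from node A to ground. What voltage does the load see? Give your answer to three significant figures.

First combine the lower leg with the load: R2 ‖ R_L = 63.68 Ω.
Then V_out = V_DC · R2'/(R1 + R2') = 26.1 × 63.68/140.6 = 11.82 V.
(Unloaded it would be 12.3 V; the load pulls it down.)

V_out ≈ 11.8 V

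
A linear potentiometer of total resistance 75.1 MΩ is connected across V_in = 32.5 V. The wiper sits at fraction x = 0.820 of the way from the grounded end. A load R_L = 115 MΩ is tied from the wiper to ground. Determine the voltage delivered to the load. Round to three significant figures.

The pot divides into 13.52 MΩ above the wiper and 61.58 MΩ below.
Lower segment in parallel with the load: 61.58 ‖ 115 = 40.11 MΩ.
Loaded-divider output: V_out = 32.5 × 0.7479 = 24.31 V.

V_out ≈ 24.3 V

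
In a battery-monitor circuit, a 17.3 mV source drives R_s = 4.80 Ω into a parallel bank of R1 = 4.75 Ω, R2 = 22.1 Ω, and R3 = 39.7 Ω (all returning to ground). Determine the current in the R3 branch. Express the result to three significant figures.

Equivalent of the parallel group: R_p = 3.559 Ω.
Node voltage V_A = V_DC · R_p/(R_s + R_p) = 17.3 × 0.4258 = 7.366 mV.
Branch current I = V_A/R3 = 7.366/39.7 = 0.1855 mA.

I ≈ 0.186 mA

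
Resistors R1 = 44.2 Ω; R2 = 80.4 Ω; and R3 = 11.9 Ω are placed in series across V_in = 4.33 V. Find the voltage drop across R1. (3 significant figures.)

Series total: ΣR = 44.2 + 80.4 + 11.9 = 136.5 Ω.
By the voltage-divider rule, V = 4.33 × 44.20/136.5 = 1.402 V.

V ≈ 1.40 V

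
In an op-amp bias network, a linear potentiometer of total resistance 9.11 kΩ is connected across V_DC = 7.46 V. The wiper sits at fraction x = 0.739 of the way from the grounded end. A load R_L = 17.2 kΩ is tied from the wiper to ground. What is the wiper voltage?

V_out ≈ 5.00 V

Split the track: R_lower = x·R_p = 6.732 kΩ, R_upper = (1−x)·R_p = 2.378 kΩ.
Lower segment in parallel with the load: 6.732 ‖ 17.2 = 4.838 kΩ.
Loaded-divider output: V_out = 7.46 × 0.6705 = 5.002 V.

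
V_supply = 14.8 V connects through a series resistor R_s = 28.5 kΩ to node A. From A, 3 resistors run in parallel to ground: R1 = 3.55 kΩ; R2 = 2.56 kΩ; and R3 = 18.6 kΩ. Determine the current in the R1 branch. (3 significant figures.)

I ≈ 0.192 mA

Parallel bank: R_p = 1/(1/3.55 + 1/2.56 + 1/18.6) = 1.377 kΩ.
V_A by voltage divider: V_A = 14.8 × 1.377/(28.5 + 1.377) = 0.6822 V.
I(R1) = V_A / R1 = 0.6822/3.55 = 0.1922 mA.
(Check via current divider: I_total = 0.4954 mA; share G_k/ΣG = 0.3880 → same result.)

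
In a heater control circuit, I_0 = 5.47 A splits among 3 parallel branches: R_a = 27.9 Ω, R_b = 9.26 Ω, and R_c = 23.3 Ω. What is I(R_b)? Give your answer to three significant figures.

Conductances: ΣG = 1/27.9 + 1/9.26 + 1/23.3 = 0.1868 (1/Ω).
By the current-divider rule, I = I_0 · G_k/ΣG = 5.47 × 0.5783 = 3.163 A.

I ≈ 3.16 A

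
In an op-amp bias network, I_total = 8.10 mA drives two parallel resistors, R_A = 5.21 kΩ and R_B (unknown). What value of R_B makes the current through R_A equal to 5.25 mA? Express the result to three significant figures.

R_B ≈ 9.60 kΩ

Two-branch current divider: I_A = I_total · R_B/(R_A + R_B).
With f = 0.6481, R_B = R_A · f/(1−f) = 5.21 × 1.842 = 9.597 kΩ.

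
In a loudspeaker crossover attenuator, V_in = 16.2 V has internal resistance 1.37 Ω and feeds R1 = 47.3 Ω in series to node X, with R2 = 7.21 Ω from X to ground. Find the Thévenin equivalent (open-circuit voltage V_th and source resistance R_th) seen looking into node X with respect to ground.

R1' = 1.37 + 47.3 = 48.67 Ω (source resistance + R1).
Open-circuit (no load on X): V_th = V_in · R2/(R1' + R2) = 16.2 × 7.21/(48.67 + 7.21) = 2.090 V.
Zeroing V_in shorts the top of R1' to ground, so R_th = R1' ‖ R2 = 6.280 Ω.

V_th ≈ 2.09 V, R_th ≈ 6.28 Ω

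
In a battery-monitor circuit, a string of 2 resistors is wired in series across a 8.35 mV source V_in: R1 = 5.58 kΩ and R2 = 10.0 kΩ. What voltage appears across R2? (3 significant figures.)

V ≈ 5.36 mV

ΣR = 5.58 + 10.0 = 15.58 kΩ.
By the voltage-divider rule, V = 8.35 × 10.00/15.58 = 5.359 mV.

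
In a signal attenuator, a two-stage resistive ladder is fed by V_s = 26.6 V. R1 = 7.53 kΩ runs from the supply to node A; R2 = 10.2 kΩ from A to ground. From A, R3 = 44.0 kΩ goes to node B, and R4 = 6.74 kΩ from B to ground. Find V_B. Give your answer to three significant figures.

V_B ≈ 1.87 V

Node A sees R2 in parallel with the series input of stage 2, R3 + R4 = 50.74 kΩ.
Effective lower resistance at A: R2 ‖ 50.74 = 8.493 kΩ.
V_A = 26.6 × 8.493/(7.53 + 8.493) = 14.10 V.
Stage 2 is unloaded, so V_B = V_A · R4/(R3+R4) = 14.10 × 6.74/50.74 = 1.873 V.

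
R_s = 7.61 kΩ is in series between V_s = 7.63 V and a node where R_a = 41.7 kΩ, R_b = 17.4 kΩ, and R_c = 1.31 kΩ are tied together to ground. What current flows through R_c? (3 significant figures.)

Combine the parallel branches: R_p = (1/41.7 + 1/17.4 + 1/1.31)⁻¹ = 1.184 kΩ.
Node voltage V_A = V_s · R_p/(R_s + R_p) = 7.63 × 0.1346 = 1.027 V.
I(R_c) = V_A / R_c = 1.027/1.31 = 0.7840 mA.

I ≈ 0.784 mA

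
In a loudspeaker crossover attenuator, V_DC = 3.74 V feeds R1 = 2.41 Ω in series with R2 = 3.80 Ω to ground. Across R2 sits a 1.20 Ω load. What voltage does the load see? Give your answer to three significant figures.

First combine the lower leg with the load: R2 ‖ R_L = 0.9120 Ω.
Then V_out = V_DC · R2'/(R1 + R2') = 3.74 × 0.9120/3.322 = 1.027 V.
(Unloaded it would be 2.29 V; the load pulls it down.)

V_out ≈ 1.03 V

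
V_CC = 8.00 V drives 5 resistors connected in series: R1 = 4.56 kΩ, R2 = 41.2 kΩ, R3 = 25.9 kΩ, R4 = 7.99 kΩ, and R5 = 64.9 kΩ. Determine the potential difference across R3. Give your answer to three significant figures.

Total series resistance ΣR = 4.56 + 41.2 + 25.9 + 7.99 + 64.9 = 144.6 kΩ.
Voltage divider: V = V_CC · (25.90 / 144.6) = 8.00 × 0.1792 = 1.433 V.

V ≈ 1.43 V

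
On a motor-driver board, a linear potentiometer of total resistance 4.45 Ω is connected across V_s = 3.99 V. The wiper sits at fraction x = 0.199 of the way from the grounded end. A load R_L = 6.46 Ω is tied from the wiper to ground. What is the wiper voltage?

V_out ≈ 0.715 V

Split the track: R_lower = x·R_p = 0.8856 Ω, R_upper = (1−x)·R_p = 3.564 Ω.
Lower segment in parallel with the load: 0.8856 ‖ 6.46 = 0.7788 Ω.
Loaded-divider output: V_out = 3.99 × 0.1793 = 0.7155 V.
(Unloaded: V_out = x·V_s = 0.794 V.)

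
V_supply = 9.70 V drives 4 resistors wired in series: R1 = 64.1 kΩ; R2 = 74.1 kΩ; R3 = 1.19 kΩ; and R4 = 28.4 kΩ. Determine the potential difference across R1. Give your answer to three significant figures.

Series total: ΣR = 64.1 + 74.1 + 1.19 + 28.4 = 167.8 kΩ.
V = V_supply · R/ΣR = 9.70 × 0.3820 = 3.706 V.

V ≈ 3.71 V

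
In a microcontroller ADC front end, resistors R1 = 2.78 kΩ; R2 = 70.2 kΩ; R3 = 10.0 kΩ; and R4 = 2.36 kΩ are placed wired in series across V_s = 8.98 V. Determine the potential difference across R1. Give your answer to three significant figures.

V ≈ 0.293 V

ΣR = 2.78 + 70.2 + 10.0 + 2.36 = 85.34 kΩ.
Voltage divider: V = V_s · (2.780 / 85.34) = 8.98 × 0.03258 = 0.2925 V.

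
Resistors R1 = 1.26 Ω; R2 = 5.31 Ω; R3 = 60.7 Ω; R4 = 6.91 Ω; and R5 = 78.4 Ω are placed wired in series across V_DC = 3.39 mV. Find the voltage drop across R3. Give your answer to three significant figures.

Series total: ΣR = 1.26 + 5.31 + 60.7 + 6.91 + 78.4 = 152.6 Ω.
By the voltage-divider rule, V = 3.39 × 60.70/152.6 = 1.349 mV.

V ≈ 1.35 mV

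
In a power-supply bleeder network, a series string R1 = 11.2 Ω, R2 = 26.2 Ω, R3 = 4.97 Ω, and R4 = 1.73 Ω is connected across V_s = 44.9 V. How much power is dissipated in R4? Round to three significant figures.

ΣR = 44.10 Ω → I = 44.9/44.10 = 1.018 A.
V(R4) = I·R = 1.761 V; P = V·I = 1.761 × 1.018 = 1.793 W.

P ≈ 1.79 W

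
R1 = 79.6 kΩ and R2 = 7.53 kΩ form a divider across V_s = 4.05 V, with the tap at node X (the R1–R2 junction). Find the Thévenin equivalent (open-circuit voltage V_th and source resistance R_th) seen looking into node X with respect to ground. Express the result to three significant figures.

V_th ≈ 0.350 V, R_th ≈ 6.88 kΩ

V_th is the unloaded tap voltage: V_s · R2/(R1+R2) = 4.05 × 0.08642 = 0.3500 V.
Looking into X with the source shorted: R_th = R1·R2/(R1+R2) = 79.60 × 7.53/87.13 = 6.879 kΩ.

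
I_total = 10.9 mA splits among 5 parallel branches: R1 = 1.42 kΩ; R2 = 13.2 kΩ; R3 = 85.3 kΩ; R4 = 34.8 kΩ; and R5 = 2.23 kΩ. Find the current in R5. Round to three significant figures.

ΣG = 1/1.42 + 1/13.2 + 1/85.3 + 1/34.8 + 1/2.23 = 1.269.
By the current-divider rule, I = I_total · G_k/ΣG = 10.9 × 0.3534 = 3.852 mA.

I ≈ 3.85 mA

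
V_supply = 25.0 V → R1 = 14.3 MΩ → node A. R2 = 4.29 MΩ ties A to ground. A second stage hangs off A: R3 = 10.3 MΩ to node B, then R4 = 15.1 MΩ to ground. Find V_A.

V_A ≈ 5.11 V

The second stage (R3 + R4 = 25.40 MΩ) loads node A in parallel with R2.
Effective lower resistance at A: R2 ‖ 25.40 = 3.670 MΩ.
First divider: V_A = V_supply · 3.670/(14.3 + 3.670) = 5.106 V.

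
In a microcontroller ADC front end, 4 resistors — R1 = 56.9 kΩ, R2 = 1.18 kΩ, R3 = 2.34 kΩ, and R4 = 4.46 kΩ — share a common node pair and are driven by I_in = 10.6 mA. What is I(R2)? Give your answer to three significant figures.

I ≈ 5.92 mA

Total conductance ΣG = 1/56.9 + 1/1.18 + 1/2.34 + 1/4.46 = 1.517 (units of 1/kΩ).
By the current-divider rule, I = I_in · G_k/ΣG = 10.6 × 0.5588 = 5.923 mA.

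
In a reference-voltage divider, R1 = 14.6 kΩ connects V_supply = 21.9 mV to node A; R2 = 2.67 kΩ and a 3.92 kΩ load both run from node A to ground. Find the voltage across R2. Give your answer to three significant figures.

The load sits in parallel with R2, giving an effective lower resistance R2' = R2·R_L/(R2+R_L) = 1.588 kΩ.
Voltage divider with the loaded lower leg: V_out = 21.9 × 1.588/(14.6 + 1.588) = 21.9 × 0.09811 = 2.149 mV.

V_out ≈ 2.15 mV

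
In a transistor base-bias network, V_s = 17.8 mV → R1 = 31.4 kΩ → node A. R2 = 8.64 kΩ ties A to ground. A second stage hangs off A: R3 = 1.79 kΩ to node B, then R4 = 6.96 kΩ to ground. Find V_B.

V_B ≈ 1.72 mV

Looking into the second stage from A: R3 + R4 = 8.750 kΩ appears in parallel with R2.
Effective lower resistance at A: R2 ‖ 8.750 = 4.347 kΩ.
So V_A = 17.8 × 0.1216 = 2.165 mV.
V_B = V_A × 0.7954 = 1.722 mV.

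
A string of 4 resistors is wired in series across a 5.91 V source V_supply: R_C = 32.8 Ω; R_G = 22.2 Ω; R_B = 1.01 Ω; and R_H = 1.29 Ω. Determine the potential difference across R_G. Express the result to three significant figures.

ΣR = 32.8 + 22.2 + 1.01 + 1.29 = 57.30 Ω.
Voltage divider: V = V_supply · (22.20 / 57.30) = 5.91 × 0.3874 = 2.290 V.

V ≈ 2.29 V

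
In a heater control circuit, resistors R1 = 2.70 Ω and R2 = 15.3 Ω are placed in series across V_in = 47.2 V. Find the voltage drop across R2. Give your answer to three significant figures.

Series total: ΣR = 2.70 + 15.3 = 18.00 Ω.
Voltage divider: V = V_in · (15.30 / 18.00) = 47.2 × 0.8500 = 40.12 V.

V ≈ 40.1 V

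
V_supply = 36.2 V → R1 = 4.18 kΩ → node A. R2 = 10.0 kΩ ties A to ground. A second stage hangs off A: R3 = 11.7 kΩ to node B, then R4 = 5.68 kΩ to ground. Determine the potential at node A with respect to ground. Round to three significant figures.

V_A ≈ 21.8 V

Node A sees R2 in parallel with the series input of stage 2, R3 + R4 = 17.38 kΩ.
R2 ‖ (R3+R4) = 6.348 kΩ.
So V_A = 36.2 × 0.6030 = 21.83 V.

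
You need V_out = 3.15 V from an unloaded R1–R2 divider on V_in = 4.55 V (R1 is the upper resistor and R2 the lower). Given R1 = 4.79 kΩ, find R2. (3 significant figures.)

R2 ≈ 10.8 kΩ

V_out/V_in = R2/(R1+R2) = 0.6923.
Rearranging, R2 = R1·k/(1−k) = 4.79 × 2.250 = 10.78 kΩ.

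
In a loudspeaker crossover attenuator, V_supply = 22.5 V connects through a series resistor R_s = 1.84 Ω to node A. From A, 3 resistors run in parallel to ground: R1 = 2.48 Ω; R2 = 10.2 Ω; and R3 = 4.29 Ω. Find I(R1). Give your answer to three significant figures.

Parallel bank: R_p = 1/(1/2.48 + 1/10.2 + 1/4.29) = 1.362 Ω.
V_A = 22.5 × 1.362/3.202 = 9.569 V.
Branch current I = V_A/R1 = 9.569/2.48 = 3.859 A.
(Check via current divider: I_total = 7.027 A; share G_k/ΣG = 0.5491 → same result.)

I ≈ 3.86 A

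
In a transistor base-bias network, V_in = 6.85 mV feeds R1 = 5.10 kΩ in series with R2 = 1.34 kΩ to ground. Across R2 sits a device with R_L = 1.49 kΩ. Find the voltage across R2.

First combine the lower leg with the load: R2 ‖ R_L = 0.7055 kΩ.
Voltage divider with the loaded lower leg: V_out = 6.85 × 0.7055/(5.10 + 0.7055) = 6.85 × 0.1215 = 0.8324 mV.
(Unloaded it would be 1.43 mV; the load pulls it down.)

V_out ≈ 0.832 mV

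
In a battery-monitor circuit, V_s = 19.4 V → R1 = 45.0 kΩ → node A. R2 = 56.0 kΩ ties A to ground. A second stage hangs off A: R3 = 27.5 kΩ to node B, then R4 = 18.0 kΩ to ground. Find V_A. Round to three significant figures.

The second stage (R3 + R4 = 45.50 kΩ) loads node A in parallel with R2.
Effective lower resistance at A: R2 ‖ 45.50 = 25.10 kΩ.
So V_A = 19.4 × 0.3581 = 6.947 V.

V_A ≈ 6.95 V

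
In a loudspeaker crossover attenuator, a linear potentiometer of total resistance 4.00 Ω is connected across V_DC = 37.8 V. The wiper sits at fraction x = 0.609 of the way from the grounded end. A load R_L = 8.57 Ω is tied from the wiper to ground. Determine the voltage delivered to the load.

V_out ≈ 20.7 V

Lower segment x·R_p = 2.436 Ω; upper segment (1−x)·R_p = 1.564 Ω.
R_L loads the lower segment: effective lower R = 1.897 Ω.
Loaded-divider output: V_out = 37.8 × 0.5481 = 20.72 V.
(Unloaded: V_out = x·V_DC = 23.0 V.)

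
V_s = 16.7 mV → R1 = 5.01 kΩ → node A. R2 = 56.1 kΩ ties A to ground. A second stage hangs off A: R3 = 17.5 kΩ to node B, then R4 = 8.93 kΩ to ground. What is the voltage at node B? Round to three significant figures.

V_B ≈ 4.41 mV

Looking into the second stage from A: R3 + R4 = 26.43 kΩ appears in parallel with R2.
R2 ‖ (R3+R4) = 17.97 kΩ.
V_A = 16.7 × 17.97/(5.01 + 17.97) = 13.06 mV.
Stage 2 is unloaded, so V_B = V_A · R4/(R3+R4) = 13.06 × 8.93/26.43 = 4.412 mV.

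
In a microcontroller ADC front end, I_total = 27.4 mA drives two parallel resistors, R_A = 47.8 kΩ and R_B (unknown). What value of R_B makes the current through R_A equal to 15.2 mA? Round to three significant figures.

The fraction through R_A equals R_B/(R_A+R_B).
With f = 0.5547, R_B = R_A · f/(1−f) = 47.8 × 1.246 = 59.55 kΩ.

R_B ≈ 59.6 kΩ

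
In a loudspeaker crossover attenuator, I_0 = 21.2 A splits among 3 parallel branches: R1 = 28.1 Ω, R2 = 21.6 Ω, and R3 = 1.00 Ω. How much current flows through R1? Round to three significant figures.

I ≈ 0.697 A

Conductances: ΣG = 1/28.1 + 1/21.6 + 1/1.00 = 1.082 (1/Ω).
R1 takes the fraction G_k/ΣG = 0.03559/1.082 = 0.03289, so I = 21.2 × 0.03289 = 0.6973 A.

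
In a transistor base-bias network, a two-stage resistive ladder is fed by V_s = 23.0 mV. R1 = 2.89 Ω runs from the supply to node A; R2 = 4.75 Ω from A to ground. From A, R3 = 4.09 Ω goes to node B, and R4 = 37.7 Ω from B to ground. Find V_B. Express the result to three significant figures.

V_B ≈ 12.4 mV

The second stage (R3 + R4 = 41.79 Ω) loads node A in parallel with R2.
R2 ‖ (R3+R4) = 4.265 Ω.
V_A = 23.0 × 4.265/(2.89 + 4.265) = 13.71 mV.
Stage 2 is unloaded, so V_B = V_A · R4/(R3+R4) = 13.71 × 37.7/41.79 = 12.37 mV.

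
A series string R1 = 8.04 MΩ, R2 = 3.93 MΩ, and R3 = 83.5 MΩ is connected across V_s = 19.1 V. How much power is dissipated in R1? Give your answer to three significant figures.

Series current I = V_s/ΣR = 19.1/95.47 = 0.2001 µA.
V(R1) = I·R = 1.609 V; P = V·I = 1.609 × 0.2001 = 0.3218 µW.

P ≈ 0.322 µW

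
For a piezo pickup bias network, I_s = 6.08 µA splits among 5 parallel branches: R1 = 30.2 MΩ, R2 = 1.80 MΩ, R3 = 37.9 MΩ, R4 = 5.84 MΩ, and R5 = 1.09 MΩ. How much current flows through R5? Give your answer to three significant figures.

I ≈ 3.27 µA

Conductances: ΣG = 1/30.2 + 1/1.80 + 1/37.9 + 1/5.84 + 1/1.09 = 1.704 (1/MΩ).
R5 takes the fraction G_k/ΣG = 0.9174/1.704 = 0.5385, so I = 6.08 × 0.5385 = 3.274 µA.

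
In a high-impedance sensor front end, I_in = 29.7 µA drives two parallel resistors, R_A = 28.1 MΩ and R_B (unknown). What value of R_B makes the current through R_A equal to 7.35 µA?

In a two-way split, I_A/I_in = R_B/(R_A + R_B).
With f = 0.2475, R_B = R_A · f/(1−f) = 28.1 × 0.3289 = 9.241 MΩ.

R_B ≈ 9.24 MΩ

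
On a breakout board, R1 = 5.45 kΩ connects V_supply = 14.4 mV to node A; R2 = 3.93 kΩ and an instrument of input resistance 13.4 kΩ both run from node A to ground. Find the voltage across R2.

V_out ≈ 5.15 mV

The load sits in parallel with R2, giving an effective lower resistance R2' = R2·R_L/(R2+R_L) = 3.039 kΩ.
Voltage divider with the loaded lower leg: V_out = 14.4 × 3.039/(5.45 + 3.039) = 14.4 × 0.3580 = 5.155 mV.
(Unloaded it would be 6.03 mV; the load pulls it down.)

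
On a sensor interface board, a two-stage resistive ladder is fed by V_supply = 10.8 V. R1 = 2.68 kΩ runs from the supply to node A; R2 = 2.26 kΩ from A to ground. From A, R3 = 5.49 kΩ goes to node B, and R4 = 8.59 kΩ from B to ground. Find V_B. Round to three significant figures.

V_B ≈ 2.77 V

Node A sees R2 in parallel with the series input of stage 2, R3 + R4 = 14.08 kΩ.
Effective lower resistance at A: R2 ‖ 14.08 = 1.947 kΩ.
So V_A = 10.8 × 0.4208 = 4.545 V.
Then the unloaded second divider: V_B = V_A × R4/(R3+R4) = 4.545 × 0.6101 = 2.773 V.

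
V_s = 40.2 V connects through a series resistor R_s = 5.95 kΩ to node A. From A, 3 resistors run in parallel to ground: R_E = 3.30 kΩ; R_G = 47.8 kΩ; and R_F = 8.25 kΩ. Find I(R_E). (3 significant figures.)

I ≈ 3.34 mA

Equivalent of the parallel group: R_p = 2.246 kΩ.
Node voltage V_A = V_s · R_p/(R_s + R_p) = 40.2 × 0.2741 = 11.02 V.
Branch current I = V_A/R_E = 11.02/3.30 = 3.339 mA.
(Check via current divider: I_total = 4.905 mA; share G_k/ΣG = 0.6807 → same result.)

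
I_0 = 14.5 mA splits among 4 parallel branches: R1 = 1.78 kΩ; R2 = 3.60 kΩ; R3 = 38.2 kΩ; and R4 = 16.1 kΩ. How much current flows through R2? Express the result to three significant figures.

Conductances: ΣG = 1/1.78 + 1/3.60 + 1/38.2 + 1/16.1 = 0.9279 (1/kΩ).
R2 takes the fraction G_k/ΣG = 0.2778/0.9279 = 0.2994, so I = 14.5 × 0.2994 = 4.341 mA.

I ≈ 4.34 mA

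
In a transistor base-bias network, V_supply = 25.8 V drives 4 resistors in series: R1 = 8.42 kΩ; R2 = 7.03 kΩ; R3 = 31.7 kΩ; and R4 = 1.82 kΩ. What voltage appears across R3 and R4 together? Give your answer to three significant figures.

Series total: ΣR = 8.42 + 7.03 + 31.7 + 1.82 = 48.97 kΩ.
R_{R3..R4} = 31.7 + 1.82 = 33.52 kΩ.
By the voltage-divider rule, V = 25.8 × 33.52/48.97 = 17.66 V.

V ≈ 17.7 V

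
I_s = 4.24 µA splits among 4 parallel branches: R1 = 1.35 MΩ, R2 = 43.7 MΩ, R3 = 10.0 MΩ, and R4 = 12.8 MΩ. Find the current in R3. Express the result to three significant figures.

I ≈ 0.450 µA

ΣG = 1/1.35 + 1/43.7 + 1/10.0 + 1/12.8 = 0.9417.
R3 takes the fraction G_k/ΣG = 0.1000/0.9417 = 0.1062, so I = 4.24 × 0.1062 = 0.4502 µA.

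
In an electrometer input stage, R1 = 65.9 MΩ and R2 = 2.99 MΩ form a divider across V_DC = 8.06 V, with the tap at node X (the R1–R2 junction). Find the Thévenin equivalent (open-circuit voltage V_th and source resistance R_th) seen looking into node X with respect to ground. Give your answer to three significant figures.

Open-circuit (no load on X): V_th = V_DC · R2/(R1 + R2) = 8.06 × 2.99/(65.90 + 2.99) = 0.3498 V.
With V_DC suppressed (replaced by a short), R_th = R1 ‖ R2 = (65.90 × 2.99)/(65.90 + 2.99) = 2.860 MΩ.

V_th ≈ 0.350 V, R_th ≈ 2.86 MΩ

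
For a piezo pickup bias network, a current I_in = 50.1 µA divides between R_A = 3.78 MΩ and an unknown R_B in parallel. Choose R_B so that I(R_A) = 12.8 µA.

Two-branch current divider: I_A = I_in · R_B/(R_A + R_B).
With f = 0.2555, R_B = R_A · f/(1−f) = 3.78 × 0.3432 = 1.297 MΩ.

R_B ≈ 1.30 MΩ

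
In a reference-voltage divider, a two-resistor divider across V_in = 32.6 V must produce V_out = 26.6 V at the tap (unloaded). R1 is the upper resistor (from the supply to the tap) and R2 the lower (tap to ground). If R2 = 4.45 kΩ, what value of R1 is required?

The divider ratio is R2/(R1+R2) = 26.6/32.6 = 0.8160.
R1 = R2·(1/k − 1) = 4.45 × 0.2256 = 1.004 kΩ.

R1 ≈ 1.00 kΩ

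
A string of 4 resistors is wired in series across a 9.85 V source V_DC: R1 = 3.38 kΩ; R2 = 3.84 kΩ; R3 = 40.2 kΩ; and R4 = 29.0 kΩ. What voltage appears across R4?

V ≈ 3.74 V

Series total: ΣR = 3.38 + 3.84 + 40.2 + 29.0 = 76.42 kΩ.
Voltage divider: V = V_DC · (29.00 / 76.42) = 9.85 × 0.3795 = 3.738 V.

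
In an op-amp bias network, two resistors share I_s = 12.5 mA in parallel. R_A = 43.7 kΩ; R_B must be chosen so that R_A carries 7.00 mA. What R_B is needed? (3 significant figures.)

Two-branch current divider: I_A = I_s · R_B/(R_A + R_B).
With f = 0.5600, R_B = R_A · f/(1−f) = 43.7 × 1.273 = 55.62 kΩ.

R_B ≈ 55.6 kΩ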